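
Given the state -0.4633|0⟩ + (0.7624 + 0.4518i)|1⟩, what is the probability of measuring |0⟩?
0.2146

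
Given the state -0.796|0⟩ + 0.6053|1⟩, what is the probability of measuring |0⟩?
0.6336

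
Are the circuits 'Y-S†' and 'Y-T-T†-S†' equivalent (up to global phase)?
Yes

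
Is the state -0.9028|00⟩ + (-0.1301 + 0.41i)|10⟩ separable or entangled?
Separable

Writing the state as a|00⟩ + b|01⟩ + c|10⟩ + d|11⟩, it is a product state iff ad − bc = 0.
Here (a, b, c, d) = (-0.9028, 0, (-0.1301 + 0.41i), 0): ad − bc = (-0.9028)(0) − (0)(-0.1301 + 0.41i) = 0, so the state is separable.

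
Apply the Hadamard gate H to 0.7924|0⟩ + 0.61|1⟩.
0.9916|0⟩ + 0.129|1⟩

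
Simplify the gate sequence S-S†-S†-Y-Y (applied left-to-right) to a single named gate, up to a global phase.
S†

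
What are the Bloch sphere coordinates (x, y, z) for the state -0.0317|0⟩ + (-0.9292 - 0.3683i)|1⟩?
(0.05891, 0.02335, -0.9981)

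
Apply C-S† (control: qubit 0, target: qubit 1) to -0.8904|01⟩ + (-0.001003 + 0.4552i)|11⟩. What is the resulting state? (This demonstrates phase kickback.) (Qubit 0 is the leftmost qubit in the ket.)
-0.8904|01⟩ + (0.4552 + 0.001003i)|11⟩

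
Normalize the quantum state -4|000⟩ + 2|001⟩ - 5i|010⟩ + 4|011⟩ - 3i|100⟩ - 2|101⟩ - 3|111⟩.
-0.4391|000⟩ + 0.2195|001⟩ - 0.5488i|010⟩ + 0.4391|011⟩ - 0.3293i|100⟩ - 0.2195|101⟩ - 0.3293|111⟩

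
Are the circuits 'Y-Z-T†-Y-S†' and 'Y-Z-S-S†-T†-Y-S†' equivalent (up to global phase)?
Yes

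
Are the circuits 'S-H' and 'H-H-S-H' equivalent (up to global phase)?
Yes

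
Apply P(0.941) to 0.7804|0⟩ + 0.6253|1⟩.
0.7804|0⟩ + (0.3683 + 0.5053i)|1⟩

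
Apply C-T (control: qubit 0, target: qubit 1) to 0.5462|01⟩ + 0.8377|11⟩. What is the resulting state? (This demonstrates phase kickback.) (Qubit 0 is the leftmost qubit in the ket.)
0.5462|01⟩ + (0.5923 + 0.5923i)|11⟩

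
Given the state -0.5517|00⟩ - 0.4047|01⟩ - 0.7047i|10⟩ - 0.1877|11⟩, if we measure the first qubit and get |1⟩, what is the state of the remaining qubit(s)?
-0.9663i|0⟩ - 0.2574|1⟩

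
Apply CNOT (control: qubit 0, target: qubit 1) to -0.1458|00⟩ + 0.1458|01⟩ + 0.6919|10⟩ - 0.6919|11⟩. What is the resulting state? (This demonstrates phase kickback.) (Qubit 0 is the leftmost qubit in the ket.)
-0.1458|00⟩ + 0.1458|01⟩ - 0.6919|10⟩ + 0.6919|11⟩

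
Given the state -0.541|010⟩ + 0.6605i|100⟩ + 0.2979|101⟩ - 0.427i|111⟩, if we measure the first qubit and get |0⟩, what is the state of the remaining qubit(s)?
-|10⟩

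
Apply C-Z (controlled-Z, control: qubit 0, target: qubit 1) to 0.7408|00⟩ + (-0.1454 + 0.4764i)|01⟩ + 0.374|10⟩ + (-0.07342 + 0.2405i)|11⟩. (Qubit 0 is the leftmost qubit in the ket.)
0.7408|00⟩ + (-0.1454 + 0.4764i)|01⟩ + 0.374|10⟩ + (0.07342 - 0.2405i)|11⟩

C-Z leaves the control-|0⟩ kets |00⟩, |01⟩ unchanged and applies Z to qubit 1 on the control-|1⟩ pair (|10⟩, |11⟩).
Z = [[1, 0], [0, -1]].
With a = amp(|10⟩) = 0.374 and b = amp(|11⟩) = (-0.07342 + 0.2405i):
new amp(|10⟩) = (1)·a = 0.374
new amp(|11⟩) = (-1)·b = (0.07342 - 0.2405i)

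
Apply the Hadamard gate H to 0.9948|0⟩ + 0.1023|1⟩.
0.7758|0⟩ + 0.6311|1⟩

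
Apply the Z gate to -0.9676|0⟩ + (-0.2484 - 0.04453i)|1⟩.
-0.9676|0⟩ + (0.2484 + 0.04453i)|1⟩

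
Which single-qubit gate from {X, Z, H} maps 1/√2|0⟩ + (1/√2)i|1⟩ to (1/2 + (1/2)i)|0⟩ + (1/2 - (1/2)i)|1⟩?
H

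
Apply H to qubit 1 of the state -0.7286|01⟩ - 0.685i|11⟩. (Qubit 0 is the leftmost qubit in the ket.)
-0.5152|00⟩ + 0.5152|01⟩ - 0.4844i|10⟩ + 0.4844i|11⟩

H on qubit 1 mixes each pair of kets that differ only in qubit 1: amplitudes (a, b) of (|…0…⟩, |…1…⟩) become ((a + b)/√2, (a − b)/√2). Kets absent from the input have amplitude 0.
(|00⟩, |01⟩): (a, b) = (0, -0.7286) → (-0.5152, 0.5152)
(|10⟩, |11⟩): (a, b) = (0, -0.685i) → (-0.4844i, 0.4844i)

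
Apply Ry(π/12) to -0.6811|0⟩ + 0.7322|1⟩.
-0.7708|0⟩ + 0.637|1⟩

Ry(π/12) = [[cos(θ/2), −sin(θ/2)], [sin(θ/2), cos(θ/2)]]; θ = π/12, cos(θ/2) ≈ 0.991445, sin(θ/2) ≈ 0.130526.
With a = amp(|0⟩) = -0.6811 and b = amp(|1⟩) = 0.7322:
new amp(|0⟩) = (0.991445)·a + (-0.130526)·b = -0.7708
new amp(|1⟩) = (0.130526)·a + (0.991445)·b = 0.637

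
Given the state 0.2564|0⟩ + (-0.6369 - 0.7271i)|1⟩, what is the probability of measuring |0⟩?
0.06574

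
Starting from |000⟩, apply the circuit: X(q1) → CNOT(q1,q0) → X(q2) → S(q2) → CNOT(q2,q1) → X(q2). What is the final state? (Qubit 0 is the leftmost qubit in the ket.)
i|100⟩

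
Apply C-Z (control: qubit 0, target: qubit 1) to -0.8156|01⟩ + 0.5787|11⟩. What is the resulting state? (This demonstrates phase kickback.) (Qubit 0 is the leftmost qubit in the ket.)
-0.8156|01⟩ - 0.5787|11⟩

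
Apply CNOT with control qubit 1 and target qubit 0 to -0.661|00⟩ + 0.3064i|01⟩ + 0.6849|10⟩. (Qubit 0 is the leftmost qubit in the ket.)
-0.661|00⟩ + 0.6849|10⟩ + 0.3064i|11⟩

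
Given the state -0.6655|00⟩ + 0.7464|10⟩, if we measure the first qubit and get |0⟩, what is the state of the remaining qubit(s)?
-|0⟩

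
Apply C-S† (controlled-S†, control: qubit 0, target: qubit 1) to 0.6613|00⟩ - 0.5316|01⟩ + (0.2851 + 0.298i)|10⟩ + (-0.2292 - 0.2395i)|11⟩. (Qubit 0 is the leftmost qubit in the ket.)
0.6613|00⟩ - 0.5316|01⟩ + (0.2851 + 0.298i)|10⟩ + (-0.2395 + 0.2292i)|11⟩

C-S† leaves the control-|0⟩ kets |00⟩, |01⟩ unchanged and applies S† to qubit 1 on the control-|1⟩ pair (|10⟩, |11⟩).
S† = [[1, 0], [0, -i]].
With a = amp(|10⟩) = (0.2851 + 0.298i) and b = amp(|11⟩) = (-0.2292 - 0.2395i):
new amp(|10⟩) = (1)·a = (0.2851 + 0.298i)
new amp(|11⟩) = (-i)·b = (-0.2395 + 0.2292i)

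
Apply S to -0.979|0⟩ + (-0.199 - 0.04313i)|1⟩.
-0.979|0⟩ + (0.04313 - 0.199i)|1⟩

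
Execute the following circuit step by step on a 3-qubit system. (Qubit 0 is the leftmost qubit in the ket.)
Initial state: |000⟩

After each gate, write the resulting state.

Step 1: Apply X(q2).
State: |001⟩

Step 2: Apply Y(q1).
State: i|011⟩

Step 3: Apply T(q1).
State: (-1/√2 + (1/√2)i)|011⟩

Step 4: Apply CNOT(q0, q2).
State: (-1/√2 + (1/√2)i)|011⟩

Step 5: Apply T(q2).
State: -|011⟩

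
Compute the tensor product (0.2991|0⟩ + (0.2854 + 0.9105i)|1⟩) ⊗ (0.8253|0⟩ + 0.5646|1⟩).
0.2468|00⟩ + 0.1689|01⟩ + (0.2355 + 0.7514i)|10⟩ + (0.1611 + 0.5141i)|11⟩

amp(|b₁b₂…⟩) = product of the factor amplitudes for bits b₁, b₂, …; only kets whose every factor amplitude is nonzero survive.
|00⟩: (0.2991)(0.8253) = 0.2468
|01⟩: (0.2991)(0.5646) = 0.1689
|10⟩: (0.2854 + 0.9105i)(0.8253) = (0.2355 + 0.7514i)
|11⟩: (0.2854 + 0.9105i)(0.5646) = (0.1611 + 0.5141i)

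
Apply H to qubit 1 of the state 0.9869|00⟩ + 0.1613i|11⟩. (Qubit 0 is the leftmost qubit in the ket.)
0.6978|00⟩ + 0.6978|01⟩ + 0.1141i|10⟩ - 0.1141i|11⟩

H on qubit 1 mixes each pair of kets that differ only in qubit 1: amplitudes (a, b) of (|…0…⟩, |…1…⟩) become ((a + b)/√2, (a − b)/√2). Kets absent from the input have amplitude 0.
(|00⟩, |01⟩): (a, b) = (0.9869, 0) → (0.6978, 0.6978)
(|10⟩, |11⟩): (a, b) = (0, 0.1613i) → (0.1141i, -0.1141i)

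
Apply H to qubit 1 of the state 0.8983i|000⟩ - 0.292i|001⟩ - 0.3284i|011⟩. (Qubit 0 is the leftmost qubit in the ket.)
0.6352i|000⟩ - 0.4387i|001⟩ + 0.6352i|010⟩ + 0.02574i|011⟩

H on qubit 1 mixes each pair of kets that differ only in qubit 1: amplitudes (a, b) of (|…0…⟩, |…1…⟩) become ((a + b)/√2, (a − b)/√2). Kets absent from the input have amplitude 0.
(|000⟩, |010⟩): (a, b) = (0.8983i, 0) → (0.6352i, 0.6352i)
(|001⟩, |011⟩): (a, b) = (-0.292i, -0.3284i) → (-0.4387i, 0.02574i)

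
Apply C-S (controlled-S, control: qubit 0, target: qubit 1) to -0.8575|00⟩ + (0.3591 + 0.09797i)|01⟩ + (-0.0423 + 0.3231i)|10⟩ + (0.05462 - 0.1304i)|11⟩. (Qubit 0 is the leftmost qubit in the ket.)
-0.8575|00⟩ + (0.3591 + 0.09797i)|01⟩ + (-0.0423 + 0.3231i)|10⟩ + (0.1304 + 0.05462i)|11⟩

C-S leaves the control-|0⟩ kets |00⟩, |01⟩ unchanged and applies S to qubit 1 on the control-|1⟩ pair (|10⟩, |11⟩).
S = [[1, 0], [0, i]].
With a = amp(|10⟩) = (-0.0423 + 0.3231i) and b = amp(|11⟩) = (0.05462 - 0.1304i):
new amp(|10⟩) = (1)·a = (-0.0423 + 0.3231i)
new amp(|11⟩) = (i)·b = (0.1304 + 0.05462i)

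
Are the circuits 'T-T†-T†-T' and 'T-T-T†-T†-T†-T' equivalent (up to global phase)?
Yes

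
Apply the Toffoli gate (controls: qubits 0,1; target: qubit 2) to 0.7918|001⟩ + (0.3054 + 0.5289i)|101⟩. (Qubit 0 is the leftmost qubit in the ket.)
0.7918|001⟩ + (0.3054 + 0.5289i)|101⟩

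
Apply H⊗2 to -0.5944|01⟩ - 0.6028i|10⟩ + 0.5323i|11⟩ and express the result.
(-0.2972 - 0.03525i)|00⟩ + (0.2972 - 0.5676i)|01⟩ + (-0.2972 + 0.03525i)|10⟩ + (0.2972 + 0.5676i)|11⟩

H⊗2 gives amp(|y⟩) = (1/2) Σ_x (−1)^(x·y) amp(|x⟩), where x·y is the number of positions in which both x and y have a 1.
|00⟩: (-0.5944 - 0.6028i + 0.5323i)/2 = (-0.2972 - 0.03525i)
|01⟩: (0.5944 - 0.6028i - 0.5323i)/2 = (0.2972 - 0.5676i)
|10⟩: (-0.5944 + 0.6028i - 0.5323i)/2 = (-0.2972 + 0.03525i)
|11⟩: (0.5944 + 0.6028i + 0.5323i)/2 = (0.2972 + 0.5676i)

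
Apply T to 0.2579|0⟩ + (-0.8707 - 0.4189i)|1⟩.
0.2579|0⟩ + (-0.3195 - 0.9119i)|1⟩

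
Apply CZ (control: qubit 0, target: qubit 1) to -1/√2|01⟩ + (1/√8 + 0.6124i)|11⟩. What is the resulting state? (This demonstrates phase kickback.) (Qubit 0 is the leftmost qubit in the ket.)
-1/√2|01⟩ + (-1/√8 - 0.6124i)|11⟩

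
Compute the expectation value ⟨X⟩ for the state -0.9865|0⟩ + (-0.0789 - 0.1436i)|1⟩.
0.1557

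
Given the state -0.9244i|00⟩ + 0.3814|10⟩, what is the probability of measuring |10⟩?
0.1455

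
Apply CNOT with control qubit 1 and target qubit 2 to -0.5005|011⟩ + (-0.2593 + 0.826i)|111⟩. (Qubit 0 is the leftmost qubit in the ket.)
-0.5005|010⟩ + (-0.2593 + 0.826i)|110⟩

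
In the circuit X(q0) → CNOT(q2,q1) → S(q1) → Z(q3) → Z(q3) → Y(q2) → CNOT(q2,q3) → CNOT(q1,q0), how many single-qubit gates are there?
5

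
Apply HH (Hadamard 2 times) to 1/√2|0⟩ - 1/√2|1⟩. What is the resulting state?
1/√2|0⟩ - 1/√2|1⟩

H² = I, so an even number of Hadamards cancels: H^2 = I and the state is unchanged.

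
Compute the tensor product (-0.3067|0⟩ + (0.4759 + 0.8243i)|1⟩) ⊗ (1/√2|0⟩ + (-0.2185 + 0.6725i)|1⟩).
-0.2169|00⟩ + (0.06701 - 0.2063i)|01⟩ + (0.3365 + 0.5829i)|10⟩ + (-0.6583 + 0.1399i)|11⟩

amp(|b₁b₂…⟩) = product of the factor amplitudes for bits b₁, b₂, …; only kets whose every factor amplitude is nonzero survive.
|00⟩: (-0.3067)(1/√2) = -0.2169
|01⟩: (-0.3067)(-0.2185 + 0.6725i) = (0.06701 - 0.2063i)
|10⟩: (0.4759 + 0.8243i)(1/√2) = (0.3365 + 0.5829i)
|11⟩: (0.4759 + 0.8243i)(-0.2185 + 0.6725i) = (-0.6583 + 0.1399i)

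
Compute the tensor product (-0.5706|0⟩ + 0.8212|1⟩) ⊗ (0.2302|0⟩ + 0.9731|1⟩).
-0.1314|00⟩ - 0.5553|01⟩ + 0.189|10⟩ + 0.7991|11⟩

amp(|b₁b₂…⟩) = product of the factor amplitudes for bits b₁, b₂, …; only kets whose every factor amplitude is nonzero survive.
|00⟩: (-0.5706)(0.2302) = -0.1314
|01⟩: (-0.5706)(0.9731) = -0.5553
|10⟩: (0.8212)(0.2302) = 0.189
|11⟩: (0.8212)(0.9731) = 0.7991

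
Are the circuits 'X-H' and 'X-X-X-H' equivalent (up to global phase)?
Yes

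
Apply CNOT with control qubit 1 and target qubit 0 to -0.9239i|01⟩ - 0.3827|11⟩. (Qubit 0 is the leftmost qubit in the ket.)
-0.3827|01⟩ - 0.9239i|11⟩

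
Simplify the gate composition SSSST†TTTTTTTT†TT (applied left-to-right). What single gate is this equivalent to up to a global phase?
T†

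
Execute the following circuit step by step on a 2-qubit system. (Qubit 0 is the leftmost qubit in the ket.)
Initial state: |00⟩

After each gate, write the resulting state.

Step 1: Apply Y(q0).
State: i|10⟩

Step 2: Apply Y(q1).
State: -|11⟩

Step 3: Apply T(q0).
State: (-1/√2 - (1/√2)i)|11⟩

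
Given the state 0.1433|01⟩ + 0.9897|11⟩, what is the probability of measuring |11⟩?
0.9795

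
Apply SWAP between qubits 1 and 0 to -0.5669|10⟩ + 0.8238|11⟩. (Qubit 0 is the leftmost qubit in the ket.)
-0.5669|01⟩ + 0.8238|11⟩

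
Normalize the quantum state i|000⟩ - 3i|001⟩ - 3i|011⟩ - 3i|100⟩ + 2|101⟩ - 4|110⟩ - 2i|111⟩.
0.1387i|000⟩ - 0.416i|001⟩ - 0.416i|011⟩ - 0.416i|100⟩ + 0.2774|101⟩ - 0.5547|110⟩ - 0.2774i|111⟩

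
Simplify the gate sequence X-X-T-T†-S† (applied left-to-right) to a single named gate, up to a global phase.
S†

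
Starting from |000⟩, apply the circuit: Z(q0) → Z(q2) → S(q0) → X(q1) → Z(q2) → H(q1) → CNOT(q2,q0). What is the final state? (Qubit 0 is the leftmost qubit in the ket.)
1/√2|000⟩ - 1/√2|010⟩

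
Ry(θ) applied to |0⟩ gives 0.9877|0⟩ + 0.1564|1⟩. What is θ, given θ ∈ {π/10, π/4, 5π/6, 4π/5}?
π/10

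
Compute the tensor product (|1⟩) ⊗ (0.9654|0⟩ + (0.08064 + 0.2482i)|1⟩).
0.9654|10⟩ + (0.08064 + 0.2482i)|11⟩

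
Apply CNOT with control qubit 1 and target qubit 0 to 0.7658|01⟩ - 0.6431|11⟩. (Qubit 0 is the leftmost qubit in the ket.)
-0.6431|01⟩ + 0.7658|11⟩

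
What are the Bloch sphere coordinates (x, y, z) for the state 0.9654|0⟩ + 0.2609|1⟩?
(0.5037, 0, 0.8639)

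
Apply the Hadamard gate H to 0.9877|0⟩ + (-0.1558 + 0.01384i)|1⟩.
(0.5882 + 0.009786i)|0⟩ + (0.8086 - 0.009786i)|1⟩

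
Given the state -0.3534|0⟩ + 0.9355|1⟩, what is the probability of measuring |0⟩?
0.1249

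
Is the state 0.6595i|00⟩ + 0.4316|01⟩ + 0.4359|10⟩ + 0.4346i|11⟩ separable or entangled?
Entangled

Writing the state as a|00⟩ + b|01⟩ + c|10⟩ + d|11⟩, it is a product state iff ad − bc = 0.
Here (a, b, c, d) = (0.6595i, 0.4316, 0.4359, 0.4346i): ad − bc = (0.6595i)(0.4346i) − (0.4316)(0.4359) = -0.4748 ≠ 0, so the state is entangled.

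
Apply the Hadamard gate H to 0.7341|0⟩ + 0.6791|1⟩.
0.9993|0⟩ + 0.03889|1⟩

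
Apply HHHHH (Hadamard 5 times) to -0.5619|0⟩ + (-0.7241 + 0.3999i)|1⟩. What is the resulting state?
(-0.9093 + 0.2828i)|0⟩ + (0.1147 - 0.2828i)|1⟩

H² = I, so H^5 = H: a single Hadamard. With (a, b) = (-0.5619, (-0.7241 + 0.3999i)), H gives ((a + b)/√2, (a − b)/√2) = ((-0.9093 + 0.2828i), (0.1147 - 0.2828i)).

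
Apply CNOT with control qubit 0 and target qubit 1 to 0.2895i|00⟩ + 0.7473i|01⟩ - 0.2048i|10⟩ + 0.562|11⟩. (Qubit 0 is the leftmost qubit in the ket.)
0.2895i|00⟩ + 0.7473i|01⟩ + 0.562|10⟩ - 0.2048i|11⟩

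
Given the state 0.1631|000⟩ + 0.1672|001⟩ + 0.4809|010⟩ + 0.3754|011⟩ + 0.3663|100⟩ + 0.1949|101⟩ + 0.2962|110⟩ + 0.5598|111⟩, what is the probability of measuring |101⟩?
0.03799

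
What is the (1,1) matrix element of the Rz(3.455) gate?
(-0.1561 + 0.9877i)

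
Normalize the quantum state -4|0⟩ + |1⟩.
-0.9701|0⟩ + 0.2425|1⟩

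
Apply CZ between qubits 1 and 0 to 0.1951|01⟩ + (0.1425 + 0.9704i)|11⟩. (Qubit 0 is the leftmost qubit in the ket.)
0.1951|01⟩ + (-0.1425 - 0.9704i)|11⟩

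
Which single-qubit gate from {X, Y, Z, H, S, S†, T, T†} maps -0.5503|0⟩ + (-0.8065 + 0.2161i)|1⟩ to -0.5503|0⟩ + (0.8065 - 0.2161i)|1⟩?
Z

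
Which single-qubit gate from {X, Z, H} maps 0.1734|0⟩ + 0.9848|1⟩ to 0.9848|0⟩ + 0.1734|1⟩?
X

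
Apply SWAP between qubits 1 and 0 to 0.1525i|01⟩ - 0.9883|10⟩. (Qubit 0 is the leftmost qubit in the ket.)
-0.9883|01⟩ + 0.1525i|10⟩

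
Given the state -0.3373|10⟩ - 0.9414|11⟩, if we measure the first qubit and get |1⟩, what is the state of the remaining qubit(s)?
-0.3373|0⟩ - 0.9414|1⟩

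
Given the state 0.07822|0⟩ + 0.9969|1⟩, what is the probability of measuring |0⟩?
0.006118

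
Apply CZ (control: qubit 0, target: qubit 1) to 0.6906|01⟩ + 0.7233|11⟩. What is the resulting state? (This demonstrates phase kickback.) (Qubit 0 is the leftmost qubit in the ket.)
0.6906|01⟩ - 0.7233|11⟩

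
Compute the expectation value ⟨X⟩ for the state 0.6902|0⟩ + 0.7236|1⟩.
0.9989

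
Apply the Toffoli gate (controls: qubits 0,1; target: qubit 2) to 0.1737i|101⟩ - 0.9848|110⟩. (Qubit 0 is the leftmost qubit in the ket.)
0.1737i|101⟩ - 0.9848|111⟩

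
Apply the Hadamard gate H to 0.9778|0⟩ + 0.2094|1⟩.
0.8395|0⟩ + 0.5433|1⟩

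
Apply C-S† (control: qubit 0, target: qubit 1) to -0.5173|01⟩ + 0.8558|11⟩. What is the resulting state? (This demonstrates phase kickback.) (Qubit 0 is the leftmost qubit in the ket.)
-0.5173|01⟩ - 0.8558i|11⟩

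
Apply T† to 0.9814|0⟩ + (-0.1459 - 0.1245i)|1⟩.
0.9814|0⟩ + (-0.1912 + 0.01513i)|1⟩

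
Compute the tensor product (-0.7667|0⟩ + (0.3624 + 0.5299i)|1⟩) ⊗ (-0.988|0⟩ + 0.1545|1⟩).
0.7575|00⟩ - 0.1185|01⟩ + (-0.3581 - 0.5235i)|10⟩ + (0.05599 + 0.08187i)|11⟩

amp(|b₁b₂…⟩) = product of the factor amplitudes for bits b₁, b₂, …; only kets whose every factor amplitude is nonzero survive.
|00⟩: (-0.7667)(-0.988) = 0.7575
|01⟩: (-0.7667)(0.1545) = -0.1185
|10⟩: (0.3624 + 0.5299i)(-0.988) = (-0.3581 - 0.5235i)
|11⟩: (0.3624 + 0.5299i)(0.1545) = (0.05599 + 0.08187i)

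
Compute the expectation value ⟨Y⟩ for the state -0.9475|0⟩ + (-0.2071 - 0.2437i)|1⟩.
0.4618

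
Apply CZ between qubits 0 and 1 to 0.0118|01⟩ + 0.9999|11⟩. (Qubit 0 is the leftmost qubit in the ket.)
0.0118|01⟩ - 0.9999|11⟩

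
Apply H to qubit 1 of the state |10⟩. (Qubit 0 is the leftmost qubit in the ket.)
1/√2|10⟩ + 1/√2|11⟩

H on qubit 1 mixes each pair of kets that differ only in qubit 1: amplitudes (a, b) of (|…0…⟩, |…1…⟩) become ((a + b)/√2, (a − b)/√2). Kets absent from the input have amplitude 0.
(|10⟩, |11⟩): (a, b) = (1, 0) → (1/√2, 1/√2)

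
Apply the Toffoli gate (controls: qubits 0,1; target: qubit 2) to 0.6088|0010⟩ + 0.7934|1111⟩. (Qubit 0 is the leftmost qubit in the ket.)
0.6088|0010⟩ + 0.7934|1101⟩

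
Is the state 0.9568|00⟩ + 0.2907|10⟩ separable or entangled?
Separable

Writing the state as a|00⟩ + b|01⟩ + c|10⟩ + d|11⟩, it is a product state iff ad − bc = 0.
Here (a, b, c, d) = (0.9568, 0, 0.2907, 0): ad − bc = (0.9568)(0) − (0)(0.2907) = 0, so the state is separable.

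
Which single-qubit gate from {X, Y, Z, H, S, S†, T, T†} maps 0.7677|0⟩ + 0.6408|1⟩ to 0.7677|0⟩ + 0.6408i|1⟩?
S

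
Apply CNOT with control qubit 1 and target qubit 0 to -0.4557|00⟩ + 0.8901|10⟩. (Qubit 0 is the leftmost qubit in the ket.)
-0.4557|00⟩ + 0.8901|10⟩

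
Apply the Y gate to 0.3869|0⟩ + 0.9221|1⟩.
-0.9221i|0⟩ + 0.3869i|1⟩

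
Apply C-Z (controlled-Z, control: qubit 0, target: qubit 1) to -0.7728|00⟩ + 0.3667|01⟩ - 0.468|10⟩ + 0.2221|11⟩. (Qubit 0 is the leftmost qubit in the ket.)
-0.7728|00⟩ + 0.3667|01⟩ - 0.468|10⟩ - 0.2221|11⟩

C-Z leaves the control-|0⟩ kets |00⟩, |01⟩ unchanged and applies Z to qubit 1 on the control-|1⟩ pair (|10⟩, |11⟩).
Z = [[1, 0], [0, -1]].
With a = amp(|10⟩) = -0.468 and b = amp(|11⟩) = 0.2221:
new amp(|10⟩) = (1)·a = -0.468
new amp(|11⟩) = (-1)·b = -0.2221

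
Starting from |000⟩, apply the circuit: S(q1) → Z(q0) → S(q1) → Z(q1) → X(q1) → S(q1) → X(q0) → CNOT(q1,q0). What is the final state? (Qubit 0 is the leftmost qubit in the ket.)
i|010⟩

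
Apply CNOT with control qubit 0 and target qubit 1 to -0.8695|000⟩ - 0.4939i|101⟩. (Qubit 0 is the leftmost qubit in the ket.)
-0.8695|000⟩ - 0.4939i|111⟩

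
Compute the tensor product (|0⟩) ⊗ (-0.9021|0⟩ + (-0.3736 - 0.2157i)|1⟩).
-0.9021|00⟩ + (-0.3736 - 0.2157i)|01⟩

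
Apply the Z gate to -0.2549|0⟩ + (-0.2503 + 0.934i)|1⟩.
-0.2549|0⟩ + (0.2503 - 0.934i)|1⟩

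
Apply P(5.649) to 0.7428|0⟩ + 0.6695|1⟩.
0.7428|0⟩ + (0.5393 - 0.3967i)|1⟩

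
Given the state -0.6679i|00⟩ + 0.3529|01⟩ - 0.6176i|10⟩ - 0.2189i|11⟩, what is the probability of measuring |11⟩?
0.04792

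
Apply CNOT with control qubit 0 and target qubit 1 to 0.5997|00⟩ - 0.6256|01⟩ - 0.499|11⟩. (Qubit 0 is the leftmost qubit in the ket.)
0.5997|00⟩ - 0.6256|01⟩ - 0.499|10⟩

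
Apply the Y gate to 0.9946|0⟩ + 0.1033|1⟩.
-0.1033i|0⟩ + 0.9946i|1⟩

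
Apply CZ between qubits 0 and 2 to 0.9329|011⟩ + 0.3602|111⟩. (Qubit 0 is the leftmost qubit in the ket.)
0.9329|011⟩ - 0.3602|111⟩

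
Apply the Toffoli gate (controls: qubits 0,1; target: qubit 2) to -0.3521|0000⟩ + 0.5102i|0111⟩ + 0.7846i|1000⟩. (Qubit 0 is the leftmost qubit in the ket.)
-0.3521|0000⟩ + 0.5102i|0111⟩ + 0.7846i|1000⟩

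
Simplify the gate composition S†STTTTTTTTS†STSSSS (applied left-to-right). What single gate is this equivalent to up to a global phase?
T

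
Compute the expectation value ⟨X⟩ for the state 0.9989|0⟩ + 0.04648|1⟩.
0.09286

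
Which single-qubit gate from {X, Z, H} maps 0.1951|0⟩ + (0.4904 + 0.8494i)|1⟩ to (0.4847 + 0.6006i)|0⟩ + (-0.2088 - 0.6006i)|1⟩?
H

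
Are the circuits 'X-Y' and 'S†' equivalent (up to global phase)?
No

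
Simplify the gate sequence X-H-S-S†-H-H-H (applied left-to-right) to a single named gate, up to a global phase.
X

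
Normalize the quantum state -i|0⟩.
-i|0⟩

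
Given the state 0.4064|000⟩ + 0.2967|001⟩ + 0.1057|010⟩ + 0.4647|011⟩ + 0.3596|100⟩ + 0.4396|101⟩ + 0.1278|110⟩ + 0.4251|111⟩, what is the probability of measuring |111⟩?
0.1807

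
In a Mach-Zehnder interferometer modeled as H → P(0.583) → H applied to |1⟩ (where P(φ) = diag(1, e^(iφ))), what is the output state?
(0.08259 - 0.2753i)|0⟩ + (0.9174 + 0.2753i)|1⟩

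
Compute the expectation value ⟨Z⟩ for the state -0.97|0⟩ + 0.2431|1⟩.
0.8818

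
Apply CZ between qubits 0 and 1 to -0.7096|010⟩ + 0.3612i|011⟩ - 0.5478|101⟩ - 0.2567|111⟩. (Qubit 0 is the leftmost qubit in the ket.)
-0.7096|010⟩ + 0.3612i|011⟩ - 0.5478|101⟩ + 0.2567|111⟩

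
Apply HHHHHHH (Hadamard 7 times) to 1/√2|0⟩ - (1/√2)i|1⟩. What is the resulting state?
(1/2 - (1/2)i)|0⟩ + (1/2 + (1/2)i)|1⟩

H² = I, so H^7 = H: a single Hadamard. With (a, b) = (1/√2, -(1/√2)i), H gives ((a + b)/√2, (a − b)/√2) = ((1/2 - (1/2)i), (1/2 + (1/2)i)).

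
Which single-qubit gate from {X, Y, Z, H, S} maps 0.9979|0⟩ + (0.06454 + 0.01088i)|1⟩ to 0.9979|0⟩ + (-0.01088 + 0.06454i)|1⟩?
S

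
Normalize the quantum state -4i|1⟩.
-i|1⟩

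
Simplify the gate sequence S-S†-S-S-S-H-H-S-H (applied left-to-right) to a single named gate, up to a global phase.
H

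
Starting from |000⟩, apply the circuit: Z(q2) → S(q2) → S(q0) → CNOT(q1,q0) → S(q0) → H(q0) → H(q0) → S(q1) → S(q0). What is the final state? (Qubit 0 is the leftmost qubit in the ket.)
|000⟩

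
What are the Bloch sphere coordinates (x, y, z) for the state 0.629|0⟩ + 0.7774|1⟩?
(0.978, 0, -0.2087)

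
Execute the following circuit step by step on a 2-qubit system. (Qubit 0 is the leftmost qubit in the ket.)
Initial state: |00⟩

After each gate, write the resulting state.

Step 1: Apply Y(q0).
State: i|10⟩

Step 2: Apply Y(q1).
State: -|11⟩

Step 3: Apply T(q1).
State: (-1/√2 - (1/√2)i)|11⟩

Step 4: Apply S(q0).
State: (1/√2 - (1/√2)i)|11⟩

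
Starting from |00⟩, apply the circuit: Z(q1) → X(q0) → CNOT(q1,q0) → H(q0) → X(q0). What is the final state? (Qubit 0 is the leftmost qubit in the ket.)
-1/√2|00⟩ + 1/√2|10⟩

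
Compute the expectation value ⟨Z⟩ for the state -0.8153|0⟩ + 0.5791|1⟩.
0.3294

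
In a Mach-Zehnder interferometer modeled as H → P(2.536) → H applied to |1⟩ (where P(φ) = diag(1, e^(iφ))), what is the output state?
(0.9111 - 0.2846i)|0⟩ + (0.08892 + 0.2846i)|1⟩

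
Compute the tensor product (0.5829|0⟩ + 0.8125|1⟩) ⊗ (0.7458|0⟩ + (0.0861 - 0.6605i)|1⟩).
0.4347|00⟩ + (0.05019 - 0.385i)|01⟩ + 0.606|10⟩ + (0.06996 - 0.5367i)|11⟩

amp(|b₁b₂…⟩) = product of the factor amplitudes for bits b₁, b₂, …; only kets whose every factor amplitude is nonzero survive.
|00⟩: (0.5829)(0.7458) = 0.4347
|01⟩: (0.5829)(0.0861 - 0.6605i) = (0.05019 - 0.385i)
|10⟩: (0.8125)(0.7458) = 0.606
|11⟩: (0.8125)(0.0861 - 0.6605i) = (0.06996 - 0.5367i)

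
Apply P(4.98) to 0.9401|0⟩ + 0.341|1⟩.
0.9401|0⟩ + (0.09017 - 0.3289i)|1⟩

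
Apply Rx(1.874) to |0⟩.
0.5922|0⟩ - 0.8058i|1⟩

Rx(1.874) = [[cos(θ/2), −i·sin(θ/2)], [−i·sin(θ/2), cos(θ/2)]]; θ = 1.874, cos(θ/2) ≈ 0.592208, sin(θ/2) ≈ 0.805785.
With a = amp(|0⟩) = 1 and b = amp(|1⟩) = 0:
new amp(|0⟩) = (0.592208)·a + (-0.805785i)·b = 0.5922
new amp(|1⟩) = (-0.805785i)·a + (0.592208)·b = -0.8058i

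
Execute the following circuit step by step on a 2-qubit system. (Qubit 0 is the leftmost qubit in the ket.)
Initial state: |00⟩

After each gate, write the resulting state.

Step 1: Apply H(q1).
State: 1/√2|00⟩ + 1/√2|01⟩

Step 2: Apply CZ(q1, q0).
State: 1/√2|00⟩ + 1/√2|01⟩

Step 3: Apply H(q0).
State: 1/2|00⟩ + 1/2|01⟩ + 1/2|10⟩ + 1/2|11⟩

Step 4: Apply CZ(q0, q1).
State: 1/2|00⟩ + 1/2|01⟩ + 1/2|10⟩ - 1/2|11⟩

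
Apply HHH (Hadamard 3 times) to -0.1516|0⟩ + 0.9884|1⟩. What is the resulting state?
0.5917|0⟩ - 0.8061|1⟩

H² = I, so H^3 = H: a single Hadamard. With (a, b) = (-0.1516, 0.9884), H gives ((a + b)/√2, (a − b)/√2) = (0.5917, -0.8061).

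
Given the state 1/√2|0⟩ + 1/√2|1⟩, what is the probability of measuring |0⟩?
1/2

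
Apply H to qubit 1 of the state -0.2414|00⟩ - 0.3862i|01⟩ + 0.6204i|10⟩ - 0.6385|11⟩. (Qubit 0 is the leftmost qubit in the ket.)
(-0.1707 - 0.2731i)|00⟩ + (-0.1707 + 0.2731i)|01⟩ + (-0.4515 + 0.4387i)|10⟩ + (0.4515 + 0.4387i)|11⟩

H on qubit 1 mixes each pair of kets that differ only in qubit 1: amplitudes (a, b) of (|…0…⟩, |…1…⟩) become ((a + b)/√2, (a − b)/√2). Kets absent from the input have amplitude 0.
(|00⟩, |01⟩): (a, b) = (-0.2414, -0.3862i) → ((-0.1707 - 0.2731i), (-0.1707 + 0.2731i))
(|10⟩, |11⟩): (a, b) = (0.6204i, -0.6385) → ((-0.4515 + 0.4387i), (0.4515 + 0.4387i))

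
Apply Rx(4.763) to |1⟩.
-0.689i|0⟩ - 0.7248|1⟩

Rx(4.763) = [[cos(θ/2), −i·sin(θ/2)], [−i·sin(θ/2), cos(θ/2)]]; θ = 4.763, cos(θ/2) ≈ -0.724772, sin(θ/2) ≈ 0.688989.
With a = amp(|0⟩) = 0 and b = amp(|1⟩) = 1:
new amp(|0⟩) = (-0.724772)·a + (-0.688989i)·b = -0.689i
new amp(|1⟩) = (-0.688989i)·a + (-0.724772)·b = -0.7248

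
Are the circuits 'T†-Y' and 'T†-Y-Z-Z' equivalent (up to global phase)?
Yes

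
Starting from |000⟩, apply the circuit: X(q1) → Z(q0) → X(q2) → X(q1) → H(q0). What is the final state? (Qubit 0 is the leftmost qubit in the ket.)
1/√2|001⟩ + 1/√2|101⟩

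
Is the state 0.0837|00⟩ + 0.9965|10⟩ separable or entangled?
Separable

Writing the state as a|00⟩ + b|01⟩ + c|10⟩ + d|11⟩, it is a product state iff ad − bc = 0.
Here (a, b, c, d) = (0.0837, 0, 0.9965, 0): ad − bc = (0.0837)(0) − (0)(0.9965) = 0, so the state is separable.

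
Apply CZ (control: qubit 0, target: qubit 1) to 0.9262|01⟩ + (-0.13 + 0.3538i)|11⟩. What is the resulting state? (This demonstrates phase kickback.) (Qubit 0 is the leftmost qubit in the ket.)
0.9262|01⟩ + (0.13 - 0.3538i)|11⟩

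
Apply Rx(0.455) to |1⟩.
-0.2255i|0⟩ + 0.9742|1⟩

Rx(0.455) = [[cos(θ/2), −i·sin(θ/2)], [−i·sin(θ/2), cos(θ/2)]]; θ = 0.455, cos(θ/2) ≈ 0.974233, sin(θ/2) ≈ 0.225543.
With a = amp(|0⟩) = 0 and b = amp(|1⟩) = 1:
new amp(|0⟩) = (0.974233)·a + (-0.225543i)·b = -0.2255i
new amp(|1⟩) = (-0.225543i)·a + (0.974233)·b = 0.9742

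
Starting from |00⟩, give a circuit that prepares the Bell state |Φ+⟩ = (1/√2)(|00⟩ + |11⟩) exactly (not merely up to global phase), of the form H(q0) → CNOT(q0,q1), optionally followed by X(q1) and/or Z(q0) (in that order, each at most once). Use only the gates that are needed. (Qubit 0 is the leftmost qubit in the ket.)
H(q0) → CNOT(q0,q1)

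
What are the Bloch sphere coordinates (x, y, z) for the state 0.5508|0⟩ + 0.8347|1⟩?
(0.9195, 0, -0.3933)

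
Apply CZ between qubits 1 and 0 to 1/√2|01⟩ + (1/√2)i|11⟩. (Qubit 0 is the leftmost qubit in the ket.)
1/√2|01⟩ - (1/√2)i|11⟩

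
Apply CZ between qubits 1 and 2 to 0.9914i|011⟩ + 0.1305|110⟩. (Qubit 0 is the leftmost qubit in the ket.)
-0.9914i|011⟩ + 0.1305|110⟩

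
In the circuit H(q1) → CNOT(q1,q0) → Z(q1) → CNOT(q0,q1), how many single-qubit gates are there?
2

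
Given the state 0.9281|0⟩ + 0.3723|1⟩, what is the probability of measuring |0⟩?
0.8614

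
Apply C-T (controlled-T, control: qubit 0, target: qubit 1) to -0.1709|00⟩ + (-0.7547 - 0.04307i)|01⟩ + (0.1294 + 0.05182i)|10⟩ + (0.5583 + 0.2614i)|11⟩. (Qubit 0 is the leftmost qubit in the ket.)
-0.1709|00⟩ + (-0.7547 - 0.04307i)|01⟩ + (0.1294 + 0.05182i)|10⟩ + (0.2099 + 0.5796i)|11⟩

C-T leaves the control-|0⟩ kets |00⟩, |01⟩ unchanged and applies T to qubit 1 on the control-|1⟩ pair (|10⟩, |11⟩).
T = [[1, 0], [0, (1/√2 + (1/√2)i)]].
With a = amp(|10⟩) = (0.1294 + 0.05182i) and b = amp(|11⟩) = (0.5583 + 0.2614i):
new amp(|10⟩) = (1)·a = (0.1294 + 0.05182i)
new amp(|11⟩) = (1/√2 + (1/√2)i)·b = (0.2099 + 0.5796i)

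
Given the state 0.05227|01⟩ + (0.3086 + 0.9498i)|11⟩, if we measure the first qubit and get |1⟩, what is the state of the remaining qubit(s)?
(0.309 + 0.9511i)|1⟩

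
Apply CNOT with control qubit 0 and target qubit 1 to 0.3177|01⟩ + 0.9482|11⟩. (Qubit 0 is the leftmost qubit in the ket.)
0.3177|01⟩ + 0.9482|10⟩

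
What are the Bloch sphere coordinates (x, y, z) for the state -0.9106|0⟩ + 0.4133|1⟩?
(-0.7527, 0, 0.6584)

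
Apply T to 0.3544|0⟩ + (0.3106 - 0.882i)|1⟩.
0.3544|0⟩ + (0.8433 - 0.404i)|1⟩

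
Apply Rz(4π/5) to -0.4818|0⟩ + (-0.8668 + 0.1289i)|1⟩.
(-0.1489 + 0.4582i)|0⟩ + (-0.3904 - 0.7845i)|1⟩

Rz(4π/5) = [[e^(−iθ/2), 0], [0, e^(iθ/2)]] with e^(±iθ/2) = cos(θ/2) ± i·sin(θ/2); θ = 4π/5, cos(θ/2) ≈ 0.309017, sin(θ/2) ≈ 0.951057.
With a = amp(|0⟩) = -0.4818 and b = amp(|1⟩) = (-0.8668 + 0.1289i):
new amp(|0⟩) = (0.309017 - 0.951057i)·a = (-0.1489 + 0.4582i)
new amp(|1⟩) = (0.309017 + 0.951057i)·b = (-0.3904 - 0.7845i)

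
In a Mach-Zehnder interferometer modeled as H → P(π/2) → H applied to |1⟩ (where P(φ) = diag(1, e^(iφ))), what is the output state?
(1/2 - (1/2)i)|0⟩ + (1/2 + (1/2)i)|1⟩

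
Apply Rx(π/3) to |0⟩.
0.866|0⟩ - (1/2)i|1⟩

Rx(π/3) = [[cos(θ/2), −i·sin(θ/2)], [−i·sin(θ/2), cos(θ/2)]]; θ = π/3, cos(θ/2) ≈ 0.866025, sin(θ/2) ≈ 0.5.
With a = amp(|0⟩) = 1 and b = amp(|1⟩) = 0:
new amp(|0⟩) = (0.866025)·a + (-0.5i)·b = 0.866
new amp(|1⟩) = (-0.5i)·a + (0.866025)·b = -(1/2)i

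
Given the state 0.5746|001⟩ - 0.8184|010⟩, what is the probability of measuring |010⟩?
0.6698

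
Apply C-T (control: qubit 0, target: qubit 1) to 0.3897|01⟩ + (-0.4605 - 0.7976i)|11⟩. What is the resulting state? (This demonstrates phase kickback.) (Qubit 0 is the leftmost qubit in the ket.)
0.3897|01⟩ + (0.2384 - 0.8896i)|11⟩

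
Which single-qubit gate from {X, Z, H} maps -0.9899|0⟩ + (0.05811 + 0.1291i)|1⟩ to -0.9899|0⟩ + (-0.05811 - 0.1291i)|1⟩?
Z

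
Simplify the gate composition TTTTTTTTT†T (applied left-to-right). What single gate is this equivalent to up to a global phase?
I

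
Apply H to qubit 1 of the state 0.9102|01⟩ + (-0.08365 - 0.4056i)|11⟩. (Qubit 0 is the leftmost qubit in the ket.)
0.6436|00⟩ - 0.6436|01⟩ + (-0.05915 - 0.2868i)|10⟩ + (0.05915 + 0.2868i)|11⟩

H on qubit 1 mixes each pair of kets that differ only in qubit 1: amplitudes (a, b) of (|…0…⟩, |…1…⟩) become ((a + b)/√2, (a − b)/√2). Kets absent from the input have amplitude 0.
(|00⟩, |01⟩): (a, b) = (0, 0.9102) → (0.6436, -0.6436)
(|10⟩, |11⟩): (a, b) = (0, (-0.08365 - 0.4056i)) → ((-0.05915 - 0.2868i), (0.05915 + 0.2868i))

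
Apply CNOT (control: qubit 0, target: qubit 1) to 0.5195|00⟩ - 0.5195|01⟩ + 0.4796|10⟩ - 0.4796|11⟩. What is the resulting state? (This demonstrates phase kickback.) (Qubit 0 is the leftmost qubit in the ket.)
0.5195|00⟩ - 0.5195|01⟩ - 0.4796|10⟩ + 0.4796|11⟩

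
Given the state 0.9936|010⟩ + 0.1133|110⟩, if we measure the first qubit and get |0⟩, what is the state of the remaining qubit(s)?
|10⟩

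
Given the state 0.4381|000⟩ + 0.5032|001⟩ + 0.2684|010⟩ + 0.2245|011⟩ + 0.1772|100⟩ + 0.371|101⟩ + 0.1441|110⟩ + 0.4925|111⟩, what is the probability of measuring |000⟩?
0.1919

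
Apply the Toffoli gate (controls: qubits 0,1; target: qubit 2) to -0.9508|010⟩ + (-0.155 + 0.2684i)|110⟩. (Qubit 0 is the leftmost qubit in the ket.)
-0.9508|010⟩ + (-0.155 + 0.2684i)|111⟩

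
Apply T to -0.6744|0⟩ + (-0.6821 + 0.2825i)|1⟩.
-0.6744|0⟩ + (-0.6821 - 0.2826i)|1⟩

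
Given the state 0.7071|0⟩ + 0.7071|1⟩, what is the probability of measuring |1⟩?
0.5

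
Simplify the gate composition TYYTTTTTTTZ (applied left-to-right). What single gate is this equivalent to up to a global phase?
Z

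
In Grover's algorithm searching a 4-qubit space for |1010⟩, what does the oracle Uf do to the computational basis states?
Uf|x⟩ = -|x⟩ if x = 1010, else |x⟩ (phase flip on target)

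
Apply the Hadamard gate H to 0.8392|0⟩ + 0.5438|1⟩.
0.9779|0⟩ + 0.2089|1⟩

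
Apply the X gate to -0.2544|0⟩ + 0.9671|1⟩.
0.9671|0⟩ - 0.2544|1⟩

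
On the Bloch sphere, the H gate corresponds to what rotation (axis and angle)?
Rotation by π around the (x+z)/√2 axis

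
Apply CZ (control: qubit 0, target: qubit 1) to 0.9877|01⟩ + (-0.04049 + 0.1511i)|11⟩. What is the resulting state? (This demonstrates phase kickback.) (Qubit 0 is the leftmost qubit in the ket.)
0.9877|01⟩ + (0.04049 - 0.1511i)|11⟩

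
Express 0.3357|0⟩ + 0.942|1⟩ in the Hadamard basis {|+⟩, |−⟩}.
0.9035|+⟩ - 0.4287|−⟩

With |ψ⟩ = α|0⟩ + β|1⟩, the Hadamard-basis coefficients are ⟨+|ψ⟩ = (α + β)/√2 and ⟨−|ψ⟩ = (α − β)/√2.
Here α = 0.3357, β = 0.942: (α + β)/√2 = 0.9035, (α − β)/√2 = -0.4287.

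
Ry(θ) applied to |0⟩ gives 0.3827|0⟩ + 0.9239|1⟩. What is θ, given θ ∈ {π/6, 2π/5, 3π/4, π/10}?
3π/4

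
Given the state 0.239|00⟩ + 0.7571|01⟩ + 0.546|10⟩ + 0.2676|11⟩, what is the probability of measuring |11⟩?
0.07161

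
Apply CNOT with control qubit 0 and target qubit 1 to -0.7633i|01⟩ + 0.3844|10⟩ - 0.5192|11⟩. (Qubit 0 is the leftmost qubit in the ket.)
-0.7633i|01⟩ - 0.5192|10⟩ + 0.3844|11⟩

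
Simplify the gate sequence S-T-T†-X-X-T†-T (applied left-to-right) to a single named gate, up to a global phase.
S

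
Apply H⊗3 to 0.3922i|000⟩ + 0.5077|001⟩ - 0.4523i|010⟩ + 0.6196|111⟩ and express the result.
(0.3986 - 0.02125i)|000⟩ + (-0.3986 - 0.02125i)|001⟩ + (-0.03956 + 0.2986i)|010⟩ + (0.03956 + 0.2986i)|011⟩ + (-0.03956 - 0.02125i)|100⟩ + (0.03956 - 0.02125i)|101⟩ + (0.3986 + 0.2986i)|110⟩ + (-0.3986 + 0.2986i)|111⟩

H⊗3 gives amp(|y⟩) = (1/2√2) Σ_x (−1)^(x·y) amp(|x⟩), where x·y is the number of positions in which both x and y have a 1.
|000⟩: (0.3922i + 0.5077 - 0.4523i + 0.6196)/(2√2) = (0.3986 - 0.02125i)
|001⟩: (0.3922i - 0.5077 - 0.4523i - 0.6196)/(2√2) = (-0.3986 - 0.02125i)
|010⟩: (0.3922i + 0.5077 + 0.4523i - 0.6196)/(2√2) = (-0.03956 + 0.2986i)
|011⟩: (0.3922i - 0.5077 + 0.4523i + 0.6196)/(2√2) = (0.03956 + 0.2986i)
|100⟩: (0.3922i + 0.5077 - 0.4523i - 0.6196)/(2√2) = (-0.03956 - 0.02125i)
|101⟩: (0.3922i - 0.5077 - 0.4523i + 0.6196)/(2√2) = (0.03956 - 0.02125i)
|110⟩: (0.3922i + 0.5077 + 0.4523i + 0.6196)/(2√2) = (0.3986 + 0.2986i)
|111⟩: (0.3922i - 0.5077 + 0.4523i - 0.6196)/(2√2) = (-0.3986 + 0.2986i)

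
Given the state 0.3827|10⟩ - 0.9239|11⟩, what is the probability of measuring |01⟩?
0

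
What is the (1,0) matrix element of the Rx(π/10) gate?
-0.1564i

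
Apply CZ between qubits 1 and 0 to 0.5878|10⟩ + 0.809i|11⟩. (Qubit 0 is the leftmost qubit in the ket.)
0.5878|10⟩ - 0.809i|11⟩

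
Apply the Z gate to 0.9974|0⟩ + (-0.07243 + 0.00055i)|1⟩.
0.9974|0⟩ + (0.07243 - 0.00055i)|1⟩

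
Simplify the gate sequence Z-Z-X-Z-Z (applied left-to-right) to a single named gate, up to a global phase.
X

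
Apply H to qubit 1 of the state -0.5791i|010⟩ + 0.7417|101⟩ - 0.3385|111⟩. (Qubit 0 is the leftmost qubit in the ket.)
-0.4095i|000⟩ + 0.4095i|010⟩ + 0.2851|101⟩ + 0.7638|111⟩

H on qubit 1 mixes each pair of kets that differ only in qubit 1: amplitudes (a, b) of (|…0…⟩, |…1…⟩) become ((a + b)/√2, (a − b)/√2). Kets absent from the input have amplitude 0.
(|000⟩, |010⟩): (a, b) = (0, -0.5791i) → (-0.4095i, 0.4095i)
(|101⟩, |111⟩): (a, b) = (0.7417, -0.3385) → (0.2851, 0.7638)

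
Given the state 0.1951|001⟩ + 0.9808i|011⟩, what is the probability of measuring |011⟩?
0.962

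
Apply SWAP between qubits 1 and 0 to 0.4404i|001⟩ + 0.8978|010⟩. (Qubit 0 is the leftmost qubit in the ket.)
0.4404i|001⟩ + 0.8978|100⟩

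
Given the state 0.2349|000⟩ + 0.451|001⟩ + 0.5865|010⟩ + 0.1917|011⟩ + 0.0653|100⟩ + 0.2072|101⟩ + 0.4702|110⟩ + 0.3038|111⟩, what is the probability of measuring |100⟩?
0.004264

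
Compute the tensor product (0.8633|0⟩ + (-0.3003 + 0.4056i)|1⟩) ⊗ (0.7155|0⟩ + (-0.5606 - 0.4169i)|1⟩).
0.6177|00⟩ + (-0.484 - 0.3599i)|01⟩ + (-0.2149 + 0.2902i)|10⟩ + (0.3374 - 0.1022i)|11⟩

amp(|b₁b₂…⟩) = product of the factor amplitudes for bits b₁, b₂, …; only kets whose every factor amplitude is nonzero survive.
|00⟩: (0.8633)(0.7155) = 0.6177
|01⟩: (0.8633)(-0.5606 - 0.4169i) = (-0.484 - 0.3599i)
|10⟩: (-0.3003 + 0.4056i)(0.7155) = (-0.2149 + 0.2902i)
|11⟩: (-0.3003 + 0.4056i)(-0.5606 - 0.4169i) = (0.3374 - 0.1022i)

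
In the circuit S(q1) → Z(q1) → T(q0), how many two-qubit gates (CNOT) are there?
0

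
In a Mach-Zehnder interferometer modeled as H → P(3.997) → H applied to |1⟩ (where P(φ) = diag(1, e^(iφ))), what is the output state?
(0.828 + 0.3774i)|0⟩ + (0.172 - 0.3774i)|1⟩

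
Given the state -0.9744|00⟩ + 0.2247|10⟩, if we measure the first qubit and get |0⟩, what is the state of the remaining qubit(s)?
-|0⟩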